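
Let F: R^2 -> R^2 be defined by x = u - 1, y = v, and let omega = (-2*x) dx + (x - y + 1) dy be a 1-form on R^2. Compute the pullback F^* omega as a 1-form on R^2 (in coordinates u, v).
F^* omega = (2 - 2*u) du + (u - v) dv

Using F^*(f dg) = (f ∘ F) d(g ∘ F), substitute each coordinate x_i by F_i(u, v) in f_i, and replace dx_i by d F_i = (∂F_i/∂u) du + (∂F_i/∂v) dv.
  For the x component: f_1(F) = 2 - 2*u; d F_1 = (1) du + (0) dv
  For the y component: f_2(F) = u - v; d F_2 = (0) du + (1) dv
Combining and collecting du, dv coefficients:
  coeff of du: 2 - 2*u
  coeff of dv: u - v
F^* omega = (2 - 2*u) du + (u - v) dv.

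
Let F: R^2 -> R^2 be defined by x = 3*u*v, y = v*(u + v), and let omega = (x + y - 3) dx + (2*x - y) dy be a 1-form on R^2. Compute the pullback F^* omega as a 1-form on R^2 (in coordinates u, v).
F^* omega = (v*(17*u*v + 2*v^2 - 9)) du + (17*u^2*v + 12*u*v^2 - 9*u - 2*v^3) dv

Using F^*(f dg) = (f ∘ F) d(g ∘ F), substitute each coordinate x_i by F_i(u, v) in f_i, and replace dx_i by d F_i = (∂F_i/∂u) du + (∂F_i/∂v) dv.
  For the x component: f_1(F) = 4*u*v + v^2 - 3; d F_1 = (3*v) du + (3*u) dv
  For the y component: f_2(F) = v*(5*u - v); d F_2 = (v) du + (u + 2*v) dv
Combining and collecting du, dv coefficients:
  coeff of du: v*(17*u*v + 2*v^2 - 9)
  coeff of dv: 17*u^2*v + 12*u*v^2 - 9*u - 2*v^3
F^* omega = (v*(17*u*v + 2*v^2 - 9)) du + (17*u^2*v + 12*u*v^2 - 9*u - 2*v^3) dv.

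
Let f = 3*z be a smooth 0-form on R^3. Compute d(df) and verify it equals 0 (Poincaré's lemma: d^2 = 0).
d(df) = 0

Step 1: df = sum_i (∂f/∂x_i) dx_i = (0) dx + (0) dy + (3) dz.
Step 2: Apply d again. Using the 1-form formula, the coefficient of dx ∧ dy in d(df) is ∂^2 f/∂x ∂y - ∂^2 f/∂y ∂x = (0) - (0) = 0 (equality of mixed partials for smooth f).
Similarly for dx ∧ dz and dy ∧ dz — all coefficients vanish. So d(df) = 0.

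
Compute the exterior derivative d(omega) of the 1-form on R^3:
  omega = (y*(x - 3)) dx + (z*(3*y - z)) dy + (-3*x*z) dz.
d(omega) = (3 - x) dx ∧ dy + (-3*z) dx ∧ dz + (-3*y + 2*z) dy ∧ dz

For a 1-form omega = sum_i f_i dx_i, the exterior derivative is
  d(omega) = sum_{i < j} (∂f_j/∂x_i - ∂f_i/∂x_j) dx_i ∧ dx_j.
  coefficient of dx ∧ dy: ∂f_2/∂x - ∂f_1/∂y = ∂(z*(3*y - z))/∂x - ∂(y*(x - 3))/∂y = 3 - x
  coefficient of dx ∧ dz: ∂f_3/∂x - ∂f_1/∂z = ∂(-3*x*z)/∂x - ∂(y*(x - 3))/∂z = -3*z
  coefficient of dy ∧ dz: ∂f_3/∂y - ∂f_2/∂z = ∂(-3*x*z)/∂y - ∂(z*(3*y - z))/∂z = -3*y + 2*z
Assembling: d(omega) = (3 - x) dx ∧ dy + (-3*z) dx ∧ dz + (-3*y + 2*z) dy ∧ dz.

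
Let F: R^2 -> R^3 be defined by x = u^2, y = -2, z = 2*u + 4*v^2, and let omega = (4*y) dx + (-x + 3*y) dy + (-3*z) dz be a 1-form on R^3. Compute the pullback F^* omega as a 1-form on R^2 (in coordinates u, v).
F^* omega = (-28*u - 24*v^2) du + (48*v*(-u - 2*v^2)) dv

Using F^*(f dg) = (f ∘ F) d(g ∘ F), substitute each coordinate x_i by F_i(u, v) in f_i, and replace dx_i by d F_i = (∂F_i/∂u) du + (∂F_i/∂v) dv.
  For the x component: f_1(F) = -8; d F_1 = (2*u) du + (0) dv
  For the y component: f_2(F) = -u^2 - 6; d F_2 = (0) du + (0) dv
  For the z component: f_3(F) = -6*u - 12*v^2; d F_3 = (2) du + (8*v) dv
Combining and collecting du, dv coefficients:
  coeff of du: -28*u - 24*v^2
  coeff of dv: 48*v*(-u - 2*v^2)
F^* omega = (-28*u - 24*v^2) du + (48*v*(-u - 2*v^2)) dv.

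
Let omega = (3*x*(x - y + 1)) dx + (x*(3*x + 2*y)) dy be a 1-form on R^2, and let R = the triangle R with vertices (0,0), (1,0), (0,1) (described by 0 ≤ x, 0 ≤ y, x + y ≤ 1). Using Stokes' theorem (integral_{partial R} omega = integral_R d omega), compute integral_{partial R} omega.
integral_(partial R) omega = 11/6

Stokes: integral_partial_R omega = integral_R d omega with d omega = (∂Q/∂x - ∂P/∂y) dx ∧ dy.
  ∂Q/∂x = 6*x + 2*y
  ∂P/∂y = -3*x
  integrand = ∂Q/∂x - ∂P/∂y = 9*x + 2*y.
Integrating over R: integral_0^1 integral_0^{1-x} (9*x + 2*y) dy dx = 11/6.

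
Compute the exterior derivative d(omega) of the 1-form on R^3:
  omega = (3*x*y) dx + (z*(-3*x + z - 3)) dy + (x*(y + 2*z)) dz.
d(omega) = (-3*x - 3*z) dx ∧ dy + (y + 2*z) dx ∧ dz + (4*x - 2*z + 3) dy ∧ dz

For a 1-form omega = sum_i f_i dx_i, the exterior derivative is
  d(omega) = sum_{i < j} (∂f_j/∂x_i - ∂f_i/∂x_j) dx_i ∧ dx_j.
  coefficient of dx ∧ dy: ∂f_2/∂x - ∂f_1/∂y = ∂(z*(-3*x + z - 3))/∂x - ∂(3*x*y)/∂y = -3*x - 3*z
  coefficient of dx ∧ dz: ∂f_3/∂x - ∂f_1/∂z = ∂(x*(y + 2*z))/∂x - ∂(3*x*y)/∂z = y + 2*z
  coefficient of dy ∧ dz: ∂f_3/∂y - ∂f_2/∂z = ∂(x*(y + 2*z))/∂y - ∂(z*(-3*x + z - 3))/∂z = 4*x - 2*z + 3
Assembling: d(omega) = (-3*x - 3*z) dx ∧ dy + (y + 2*z) dx ∧ dz + (4*x - 2*z + 3) dy ∧ dz.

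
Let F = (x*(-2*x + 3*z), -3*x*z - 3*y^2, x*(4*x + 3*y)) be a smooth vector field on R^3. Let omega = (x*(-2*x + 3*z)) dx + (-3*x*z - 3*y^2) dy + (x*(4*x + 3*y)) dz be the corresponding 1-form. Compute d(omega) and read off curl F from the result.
d(omega) = (6*x) dy ∧ dz + (-5*x - 3*y) dz ∧ dx + (-3*z) dx ∧ dy; curl F = (6*x, -5*x - 3*y, -3*z)

d omega = sum_{i<j} (∂f_j/∂x_i - ∂f_i/∂x_j) dx_i ∧ dx_j. Under the identification (dy ∧ dz, dz ∧ dx, dx ∧ dy) ↔ (e_x, e_y, e_z), the coefficients are exactly the components of curl F. Compute:
  ∂R/∂y - ∂Q/∂z = (3*x) - (-3*x) = 6*x
  ∂P/∂z - ∂R/∂x = (3*x) - (8*x + 3*y) = -5*x - 3*y
  ∂Q/∂x - ∂P/∂y = (-3*z) - (0) = -3*z.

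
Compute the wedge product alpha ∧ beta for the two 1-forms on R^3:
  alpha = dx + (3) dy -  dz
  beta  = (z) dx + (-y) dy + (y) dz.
alpha ∧ beta = (-y - 3*z) dx ∧ dy + (y + z) dx ∧ dz + (2*y) dy ∧ dz

Distribute the wedge, using dx_i ∧ dx_j = -dx_j ∧ dx_i and dx_i ∧ dx_i = 0. For each pair (i, j) with i < j, the coefficient of dx_i ∧ dx_j in alpha ∧ beta is (alpha_i * beta_j - alpha_j * beta_i). Collecting: alpha ∧ beta = (-y - 3*z) dx ∧ dy + (y + z) dx ∧ dz + (2*y) dy ∧ dz.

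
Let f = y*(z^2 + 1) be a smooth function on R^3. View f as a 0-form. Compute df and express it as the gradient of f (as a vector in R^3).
df = (0) dx + (z^2 + 1) dy + (2*y*z) dz; grad f = (0, z^2 + 1, 2*y*z)

For a 0-form f, d f = (∂f/∂x) dx + (∂f/∂y) dy + (∂f/∂z) dz. The components of the vector representation are exactly the entries of grad f in Cartesian coordinates:
  ∂f/∂x = 0
  ∂f/∂y = z^2 + 1
  ∂f/∂z = 2*y*z.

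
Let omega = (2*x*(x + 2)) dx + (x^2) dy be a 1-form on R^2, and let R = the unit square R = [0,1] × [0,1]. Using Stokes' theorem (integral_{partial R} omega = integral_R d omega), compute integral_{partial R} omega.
integral_(partial R) omega = 1

Stokes: integral_partial_R omega = integral_R d omega with d omega = (∂Q/∂x - ∂P/∂y) dx ∧ dy.
  ∂Q/∂x = 2*x
  ∂P/∂y = 0
  integrand = ∂Q/∂x - ∂P/∂y = 2*x.
Integrating over R: integral_0^1 integral_0^1 (2*x) dx dy = 1.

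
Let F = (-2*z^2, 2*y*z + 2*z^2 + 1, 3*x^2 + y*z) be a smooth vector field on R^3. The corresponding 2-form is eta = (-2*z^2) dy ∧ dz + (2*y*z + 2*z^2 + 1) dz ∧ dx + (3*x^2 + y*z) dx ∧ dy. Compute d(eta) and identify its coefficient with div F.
d(eta) = (y + 2*z) dx ∧ dy ∧ dz; div F = y + 2*z

For a 2-form in R^3 of the form above, applying d gives a 3-form with coefficient ∂P/∂x + ∂Q/∂y + ∂R/∂z:
  ∂P/∂x = 0
  ∂Q/∂y = 2*z
  ∂R/∂z = y
Sum = y + 2*z, which is exactly div F.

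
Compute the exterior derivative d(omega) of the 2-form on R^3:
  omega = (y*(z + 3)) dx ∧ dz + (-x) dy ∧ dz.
d(omega) = (-z - 4) dx ∧ dy ∧ dz

For a 2-form omega = sum_{i<j} g_{ij} dx_i ∧ dx_j, the exterior derivative is
  d(omega) = sum_{i<j} d(g_{ij}) ∧ dx_i ∧ dx_j = sum_{i<j, k} (∂g_{ij}/∂x_k) dx_k ∧ dx_i ∧ dx_j.
Expand each term, using dx_k ∧ dx_i ∧ dx_j = sgn(permutation) dx_{(a)} ∧ dx_{(b)} ∧ dx_{(c)} with (a < b < c) sorted:
  d(y*(z + 3)) includes (∂/∂y)(y*(z + 3)) dy = (z + 3) dy, which multiplied by dx ∧ dz gives (-z - 3) dx ∧ dy ∧ dz
  d(-x) includes (∂/∂x)(-x) dx = (-1) dx, which multiplied by dy ∧ dz gives (-1) dx ∧ dy ∧ dz
Collecting like 3-forms: d(omega) = (-z - 4) dx ∧ dy ∧ dz.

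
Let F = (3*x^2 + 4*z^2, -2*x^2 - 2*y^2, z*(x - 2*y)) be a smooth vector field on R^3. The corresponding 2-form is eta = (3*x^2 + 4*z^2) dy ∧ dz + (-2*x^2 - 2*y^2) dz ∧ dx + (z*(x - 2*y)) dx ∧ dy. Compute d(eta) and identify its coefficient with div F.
d(eta) = (7*x - 6*y) dx ∧ dy ∧ dz; div F = 7*x - 6*y

For a 2-form in R^3 of the form above, applying d gives a 3-form with coefficient ∂P/∂x + ∂Q/∂y + ∂R/∂z:
  ∂P/∂x = 6*x
  ∂Q/∂y = -4*y
  ∂R/∂z = x - 2*y
Sum = 7*x - 6*y, which is exactly div F.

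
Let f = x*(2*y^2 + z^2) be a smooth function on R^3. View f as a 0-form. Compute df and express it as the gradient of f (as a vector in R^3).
df = (2*y^2 + z^2) dx + (4*x*y) dy + (2*x*z) dz; grad f = (2*y^2 + z^2, 4*x*y, 2*x*z)

For a 0-form f, d f = (∂f/∂x) dx + (∂f/∂y) dy + (∂f/∂z) dz. The components of the vector representation are exactly the entries of grad f in Cartesian coordinates:
  ∂f/∂x = 2*y^2 + z^2
  ∂f/∂y = 4*x*y
  ∂f/∂z = 2*x*z.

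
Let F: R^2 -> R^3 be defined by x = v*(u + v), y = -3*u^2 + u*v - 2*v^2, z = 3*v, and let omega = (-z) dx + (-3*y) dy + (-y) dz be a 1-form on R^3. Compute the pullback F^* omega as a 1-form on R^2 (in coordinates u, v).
F^* omega = (-54*u^3 + 27*u^2*v - 39*u*v^2 + 6*v^3 - 3*v^2) du + (9*u^3 - 39*u^2*v + 9*u^2 + 18*u*v^2 - 6*u*v - 24*v^3) dv

Using F^*(f dg) = (f ∘ F) d(g ∘ F), substitute each coordinate x_i by F_i(u, v) in f_i, and replace dx_i by d F_i = (∂F_i/∂u) du + (∂F_i/∂v) dv.
  For the x component: f_1(F) = -3*v; d F_1 = (v) du + (u + 2*v) dv
  For the y component: f_2(F) = 9*u^2 - 3*u*v + 6*v^2; d F_2 = (-6*u + v) du + (u - 4*v) dv
  For the z component: f_3(F) = 3*u^2 - u*v + 2*v^2; d F_3 = (0) du + (3) dv
Combining and collecting du, dv coefficients:
  coeff of du: -54*u^3 + 27*u^2*v - 39*u*v^2 + 6*v^3 - 3*v^2
  coeff of dv: 9*u^3 - 39*u^2*v + 9*u^2 + 18*u*v^2 - 6*u*v - 24*v^3
F^* omega = (-54*u^3 + 27*u^2*v - 39*u*v^2 + 6*v^3 - 3*v^2) du + (9*u^3 - 39*u^2*v + 9*u^2 + 18*u*v^2 - 6*u*v - 24*v^3) dv.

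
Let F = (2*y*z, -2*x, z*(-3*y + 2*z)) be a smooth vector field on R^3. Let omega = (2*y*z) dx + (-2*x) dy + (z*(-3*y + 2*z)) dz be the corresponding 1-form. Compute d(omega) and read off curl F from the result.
d(omega) = (-3*z) dy ∧ dz + (2*y) dz ∧ dx + (-2*z - 2) dx ∧ dy; curl F = (-3*z, 2*y, -2*z - 2)

d omega = sum_{i<j} (∂f_j/∂x_i - ∂f_i/∂x_j) dx_i ∧ dx_j. Under the identification (dy ∧ dz, dz ∧ dx, dx ∧ dy) ↔ (e_x, e_y, e_z), the coefficients are exactly the components of curl F. Compute:
  ∂R/∂y - ∂Q/∂z = (-3*z) - (0) = -3*z
  ∂P/∂z - ∂R/∂x = (2*y) - (0) = 2*y
  ∂Q/∂x - ∂P/∂y = (-2) - (2*z) = -2*z - 2.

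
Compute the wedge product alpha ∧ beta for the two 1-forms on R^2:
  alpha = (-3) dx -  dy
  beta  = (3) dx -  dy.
alpha ∧ beta = (6) dx ∧ dy

Distribute the wedge, using dx_i ∧ dx_j = -dx_j ∧ dx_i and dx_i ∧ dx_i = 0. For each pair (i, j) with i < j, the coefficient of dx_i ∧ dx_j in alpha ∧ beta is (alpha_i * beta_j - alpha_j * beta_i). Collecting: alpha ∧ beta = (6) dx ∧ dy.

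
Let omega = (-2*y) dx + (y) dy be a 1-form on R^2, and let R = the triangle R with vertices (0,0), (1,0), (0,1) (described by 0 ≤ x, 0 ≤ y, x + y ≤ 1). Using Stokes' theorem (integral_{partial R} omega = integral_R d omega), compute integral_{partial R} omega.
integral_(partial R) omega = 1

Stokes: integral_partial_R omega = integral_R d omega with d omega = (∂Q/∂x - ∂P/∂y) dx ∧ dy.
  ∂Q/∂x = 0
  ∂P/∂y = -2
  integrand = ∂Q/∂x - ∂P/∂y = 2.
Integrating over R: integral_0^1 integral_0^{1-x} (2) dy dx = 1.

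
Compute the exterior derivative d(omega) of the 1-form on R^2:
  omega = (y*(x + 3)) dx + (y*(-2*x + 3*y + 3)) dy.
d(omega) = (-x - 2*y - 3) dx ∧ dy

For a 1-form omega = sum_i f_i dx_i, the exterior derivative is
  d(omega) = sum_{i < j} (∂f_j/∂x_i - ∂f_i/∂x_j) dx_i ∧ dx_j.
  coefficient of dx ∧ dy: ∂f_2/∂x - ∂f_1/∂y = ∂(y*(-2*x + 3*y + 3))/∂x - ∂(y*(x + 3))/∂y = -x - 2*y - 3
Assembling: d(omega) = (-x - 2*y - 3) dx ∧ dy.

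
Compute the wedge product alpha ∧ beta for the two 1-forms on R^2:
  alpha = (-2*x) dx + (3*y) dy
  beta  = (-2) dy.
alpha ∧ beta = (4*x) dx ∧ dy

Distribute the wedge, using dx_i ∧ dx_j = -dx_j ∧ dx_i and dx_i ∧ dx_i = 0. For each pair (i, j) with i < j, the coefficient of dx_i ∧ dx_j in alpha ∧ beta is (alpha_i * beta_j - alpha_j * beta_i). Collecting: alpha ∧ beta = (4*x) dx ∧ dy.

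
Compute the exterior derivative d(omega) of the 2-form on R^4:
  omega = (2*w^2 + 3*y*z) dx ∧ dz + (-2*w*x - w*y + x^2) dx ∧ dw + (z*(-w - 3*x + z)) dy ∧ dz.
d(omega) = (-6*z) dx ∧ dy ∧ dz + (4*w) dx ∧ dz ∧ dw + (w) dx ∧ dy ∧ dw + (-z) dy ∧ dz ∧ dw

For a 2-form omega = sum_{i<j} g_{ij} dx_i ∧ dx_j, the exterior derivative is
  d(omega) = sum_{i<j} d(g_{ij}) ∧ dx_i ∧ dx_j = sum_{i<j, k} (∂g_{ij}/∂x_k) dx_k ∧ dx_i ∧ dx_j.
Expand each term, using dx_k ∧ dx_i ∧ dx_j = sgn(permutation) dx_{(a)} ∧ dx_{(b)} ∧ dx_{(c)} with (a < b < c) sorted:
  d(2*w^2 + 3*y*z) includes (∂/∂y)(2*w^2 + 3*y*z) dy = (3*z) dy, which multiplied by dx ∧ dz gives (-3*z) dx ∧ dy ∧ dz
  d(2*w^2 + 3*y*z) includes (∂/∂w)(2*w^2 + 3*y*z) dw = (4*w) dw, which multiplied by dx ∧ dz gives (4*w) dx ∧ dz ∧ dw
  d(-2*w*x - w*y + x^2) includes (∂/∂y)(-2*w*x - w*y + x^2) dy = (-w) dy, which multiplied by dx ∧ dw gives (w) dx ∧ dy ∧ dw
  d(z*(-w - 3*x + z)) includes (∂/∂x)(z*(-w - 3*x + z)) dx = (-3*z) dx, which multiplied by dy ∧ dz gives (-3*z) dx ∧ dy ∧ dz
  d(z*(-w - 3*x + z)) includes (∂/∂w)(z*(-w - 3*x + z)) dw = (-z) dw, which multiplied by dy ∧ dz gives (-z) dy ∧ dz ∧ dw
Collecting like 3-forms: d(omega) = (-6*z) dx ∧ dy ∧ dz + (4*w) dx ∧ dz ∧ dw + (w) dx ∧ dy ∧ dw + (-z) dy ∧ dz ∧ dw.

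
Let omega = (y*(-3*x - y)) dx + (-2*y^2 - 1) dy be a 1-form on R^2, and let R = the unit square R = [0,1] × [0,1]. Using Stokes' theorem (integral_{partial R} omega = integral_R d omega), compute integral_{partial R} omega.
integral_(partial R) omega = 5/2

Stokes: integral_partial_R omega = integral_R d omega with d omega = (∂Q/∂x - ∂P/∂y) dx ∧ dy.
  ∂Q/∂x = 0
  ∂P/∂y = -3*x - 2*y
  integrand = ∂Q/∂x - ∂P/∂y = 3*x + 2*y.
Integrating over R: integral_0^1 integral_0^1 (3*x + 2*y) dx dy = 5/2.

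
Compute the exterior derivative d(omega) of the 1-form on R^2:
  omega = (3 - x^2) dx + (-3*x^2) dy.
d(omega) = (-6*x) dx ∧ dy

For a 1-form omega = sum_i f_i dx_i, the exterior derivative is
  d(omega) = sum_{i < j} (∂f_j/∂x_i - ∂f_i/∂x_j) dx_i ∧ dx_j.
  coefficient of dx ∧ dy: ∂f_2/∂x - ∂f_1/∂y = ∂(-3*x^2)/∂x - ∂(3 - x^2)/∂y = -6*x
Assembling: d(omega) = (-6*x) dx ∧ dy.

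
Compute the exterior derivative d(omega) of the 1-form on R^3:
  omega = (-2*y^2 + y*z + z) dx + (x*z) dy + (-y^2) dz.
d(omega) = (4*y) dx ∧ dy + (-y - 1) dx ∧ dz + (-x - 2*y) dy ∧ dz

For a 1-form omega = sum_i f_i dx_i, the exterior derivative is
  d(omega) = sum_{i < j} (∂f_j/∂x_i - ∂f_i/∂x_j) dx_i ∧ dx_j.
  coefficient of dx ∧ dy: ∂f_2/∂x - ∂f_1/∂y = ∂(x*z)/∂x - ∂(-2*y^2 + y*z + z)/∂y = 4*y
  coefficient of dx ∧ dz: ∂f_3/∂x - ∂f_1/∂z = ∂(-y^2)/∂x - ∂(-2*y^2 + y*z + z)/∂z = -y - 1
  coefficient of dy ∧ dz: ∂f_3/∂y - ∂f_2/∂z = ∂(-y^2)/∂y - ∂(x*z)/∂z = -x - 2*y
Assembling: d(omega) = (4*y) dx ∧ dy + (-y - 1) dx ∧ dz + (-x - 2*y) dy ∧ dz.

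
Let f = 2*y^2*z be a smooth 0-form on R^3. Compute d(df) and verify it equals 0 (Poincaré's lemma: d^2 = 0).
d(df) = 0

Step 1: df = sum_i (∂f/∂x_i) dx_i = (0) dx + (4*y*z) dy + (2*y^2) dz.
Step 2: Apply d again. Using the 1-form formula, the coefficient of dx ∧ dy in d(df) is ∂^2 f/∂x ∂y - ∂^2 f/∂y ∂x = (0) - (0) = 0 (equality of mixed partials for smooth f).
Similarly for dx ∧ dz and dy ∧ dz — all coefficients vanish. So d(df) = 0.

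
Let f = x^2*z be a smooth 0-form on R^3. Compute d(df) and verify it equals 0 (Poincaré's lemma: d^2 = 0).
d(df) = 0

Step 1: df = sum_i (∂f/∂x_i) dx_i = (2*x*z) dx + (0) dy + (x^2) dz.
Step 2: Apply d again. Using the 1-form formula, the coefficient of dx ∧ dy in d(df) is ∂^2 f/∂x ∂y - ∂^2 f/∂y ∂x = (0) - (0) = 0 (equality of mixed partials for smooth f).
Similarly for dx ∧ dz and dy ∧ dz — all coefficients vanish. So d(df) = 0.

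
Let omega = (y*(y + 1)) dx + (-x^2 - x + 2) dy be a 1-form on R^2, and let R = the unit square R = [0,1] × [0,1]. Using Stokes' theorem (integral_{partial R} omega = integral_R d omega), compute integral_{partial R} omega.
integral_(partial R) omega = -4

Stokes: integral_partial_R omega = integral_R d omega with d omega = (∂Q/∂x - ∂P/∂y) dx ∧ dy.
  ∂Q/∂x = -2*x - 1
  ∂P/∂y = 2*y + 1
  integrand = ∂Q/∂x - ∂P/∂y = -2*x - 2*y - 2.
Integrating over R: integral_0^1 integral_0^1 (-2*x - 2*y - 2) dx dy = -4.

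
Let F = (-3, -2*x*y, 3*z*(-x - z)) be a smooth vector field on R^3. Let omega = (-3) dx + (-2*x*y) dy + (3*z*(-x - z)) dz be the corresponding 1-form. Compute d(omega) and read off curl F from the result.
d(omega) = (0) dy ∧ dz + (3*z) dz ∧ dx + (-2*y) dx ∧ dy; curl F = (0, 3*z, -2*y)

d omega = sum_{i<j} (∂f_j/∂x_i - ∂f_i/∂x_j) dx_i ∧ dx_j. Under the identification (dy ∧ dz, dz ∧ dx, dx ∧ dy) ↔ (e_x, e_y, e_z), the coefficients are exactly the components of curl F. Compute:
  ∂R/∂y - ∂Q/∂z = (0) - (0) = 0
  ∂P/∂z - ∂R/∂x = (0) - (-3*z) = 3*z
  ∂Q/∂x - ∂P/∂y = (-2*y) - (0) = -2*y.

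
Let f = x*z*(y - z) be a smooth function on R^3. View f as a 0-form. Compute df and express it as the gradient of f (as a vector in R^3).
df = (z*(y - z)) dx + (x*z) dy + (x*(y - 2*z)) dz; grad f = (z*(y - z), x*z, x*(y - 2*z))

For a 0-form f, d f = (∂f/∂x) dx + (∂f/∂y) dy + (∂f/∂z) dz. The components of the vector representation are exactly the entries of grad f in Cartesian coordinates:
  ∂f/∂x = z*(y - z)
  ∂f/∂y = x*z
  ∂f/∂z = x*(y - 2*z).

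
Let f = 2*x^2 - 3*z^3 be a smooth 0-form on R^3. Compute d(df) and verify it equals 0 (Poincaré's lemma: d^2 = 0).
d(df) = 0

Step 1: df = sum_i (∂f/∂x_i) dx_i = (4*x) dx + (0) dy + (-9*z^2) dz.
Step 2: Apply d again. Using the 1-form formula, the coefficient of dx ∧ dy in d(df) is ∂^2 f/∂x ∂y - ∂^2 f/∂y ∂x = (0) - (0) = 0 (equality of mixed partials for smooth f).
Similarly for dx ∧ dz and dy ∧ dz — all coefficients vanish. So d(df) = 0.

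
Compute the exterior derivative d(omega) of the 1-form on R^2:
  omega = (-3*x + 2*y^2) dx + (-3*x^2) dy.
d(omega) = (-6*x - 4*y) dx ∧ dy

For a 1-form omega = sum_i f_i dx_i, the exterior derivative is
  d(omega) = sum_{i < j} (∂f_j/∂x_i - ∂f_i/∂x_j) dx_i ∧ dx_j.
  coefficient of dx ∧ dy: ∂f_2/∂x - ∂f_1/∂y = ∂(-3*x^2)/∂x - ∂(-3*x + 2*y^2)/∂y = -6*x - 4*y
Assembling: d(omega) = (-6*x - 4*y) dx ∧ dy.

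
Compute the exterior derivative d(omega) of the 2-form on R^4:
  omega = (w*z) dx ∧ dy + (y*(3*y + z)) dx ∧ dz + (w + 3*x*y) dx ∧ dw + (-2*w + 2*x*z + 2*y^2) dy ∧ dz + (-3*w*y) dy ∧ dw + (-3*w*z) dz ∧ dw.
d(omega) = (w - 6*y + z) dx ∧ dy ∧ dz + (-3*x + z) dx ∧ dy ∧ dw + (-2) dy ∧ dz ∧ dw

For a 2-form omega = sum_{i<j} g_{ij} dx_i ∧ dx_j, the exterior derivative is
  d(omega) = sum_{i<j} d(g_{ij}) ∧ dx_i ∧ dx_j = sum_{i<j, k} (∂g_{ij}/∂x_k) dx_k ∧ dx_i ∧ dx_j.
Expand each term, using dx_k ∧ dx_i ∧ dx_j = sgn(permutation) dx_{(a)} ∧ dx_{(b)} ∧ dx_{(c)} with (a < b < c) sorted:
  d(w*z) includes (∂/∂z)(w*z) dz = (w) dz, which multiplied by dx ∧ dy gives (w) dx ∧ dy ∧ dz
  d(w*z) includes (∂/∂w)(w*z) dw = (z) dw, which multiplied by dx ∧ dy gives (z) dx ∧ dy ∧ dw
  d(y*(3*y + z)) includes (∂/∂y)(y*(3*y + z)) dy = (6*y + z) dy, which multiplied by dx ∧ dz gives (-6*y - z) dx ∧ dy ∧ dz
  d(w + 3*x*y) includes (∂/∂y)(w + 3*x*y) dy = (3*x) dy, which multiplied by dx ∧ dw gives (-3*x) dx ∧ dy ∧ dw
  d(-2*w + 2*x*z + 2*y^2) includes (∂/∂x)(-2*w + 2*x*z + 2*y^2) dx = (2*z) dx, which multiplied by dy ∧ dz gives (2*z) dx ∧ dy ∧ dz
  d(-2*w + 2*x*z + 2*y^2) includes (∂/∂w)(-2*w + 2*x*z + 2*y^2) dw = (-2) dw, which multiplied by dy ∧ dz gives (-2) dy ∧ dz ∧ dw
Collecting like 3-forms: d(omega) = (w - 6*y + z) dx ∧ dy ∧ dz + (-3*x + z) dx ∧ dy ∧ dw + (-2) dy ∧ dz ∧ dw.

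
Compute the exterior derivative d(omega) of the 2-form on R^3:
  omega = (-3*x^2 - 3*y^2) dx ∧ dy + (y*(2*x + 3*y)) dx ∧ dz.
d(omega) = (-2*x - 6*y) dx ∧ dy ∧ dz

For a 2-form omega = sum_{i<j} g_{ij} dx_i ∧ dx_j, the exterior derivative is
  d(omega) = sum_{i<j} d(g_{ij}) ∧ dx_i ∧ dx_j = sum_{i<j, k} (∂g_{ij}/∂x_k) dx_k ∧ dx_i ∧ dx_j.
Expand each term, using dx_k ∧ dx_i ∧ dx_j = sgn(permutation) dx_{(a)} ∧ dx_{(b)} ∧ dx_{(c)} with (a < b < c) sorted:
  d(y*(2*x + 3*y)) includes (∂/∂y)(y*(2*x + 3*y)) dy = (2*x + 6*y) dy, which multiplied by dx ∧ dz gives (-2*x - 6*y) dx ∧ dy ∧ dz
Collecting like 3-forms: d(omega) = (-2*x - 6*y) dx ∧ dy ∧ dz.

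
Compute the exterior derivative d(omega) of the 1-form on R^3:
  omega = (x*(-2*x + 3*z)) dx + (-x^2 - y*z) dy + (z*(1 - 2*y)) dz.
d(omega) = (-2*x) dx ∧ dy + (-3*x) dx ∧ dz + (y - 2*z) dy ∧ dz

For a 1-form omega = sum_i f_i dx_i, the exterior derivative is
  d(omega) = sum_{i < j} (∂f_j/∂x_i - ∂f_i/∂x_j) dx_i ∧ dx_j.
  coefficient of dx ∧ dy: ∂f_2/∂x - ∂f_1/∂y = ∂(-x^2 - y*z)/∂x - ∂(x*(-2*x + 3*z))/∂y = -2*x
  coefficient of dx ∧ dz: ∂f_3/∂x - ∂f_1/∂z = ∂(z*(1 - 2*y))/∂x - ∂(x*(-2*x + 3*z))/∂z = -3*x
  coefficient of dy ∧ dz: ∂f_3/∂y - ∂f_2/∂z = ∂(z*(1 - 2*y))/∂y - ∂(-x^2 - y*z)/∂z = y - 2*z
Assembling: d(omega) = (-2*x) dx ∧ dy + (-3*x) dx ∧ dz + (y - 2*z) dy ∧ dz.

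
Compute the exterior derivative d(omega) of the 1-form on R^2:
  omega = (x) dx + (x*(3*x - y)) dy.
d(omega) = (6*x - y) dx ∧ dy

For a 1-form omega = sum_i f_i dx_i, the exterior derivative is
  d(omega) = sum_{i < j} (∂f_j/∂x_i - ∂f_i/∂x_j) dx_i ∧ dx_j.
  coefficient of dx ∧ dy: ∂f_2/∂x - ∂f_1/∂y = ∂(x*(3*x - y))/∂x - ∂(x)/∂y = 6*x - y
Assembling: d(omega) = (6*x - y) dx ∧ dy.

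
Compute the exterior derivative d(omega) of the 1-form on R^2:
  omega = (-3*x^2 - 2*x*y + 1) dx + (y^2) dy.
d(omega) = (2*x) dx ∧ dy

For a 1-form omega = sum_i f_i dx_i, the exterior derivative is
  d(omega) = sum_{i < j} (∂f_j/∂x_i - ∂f_i/∂x_j) dx_i ∧ dx_j.
  coefficient of dx ∧ dy: ∂f_2/∂x - ∂f_1/∂y = ∂(y^2)/∂x - ∂(-3*x^2 - 2*x*y + 1)/∂y = 2*x
Assembling: d(omega) = (2*x) dx ∧ dy.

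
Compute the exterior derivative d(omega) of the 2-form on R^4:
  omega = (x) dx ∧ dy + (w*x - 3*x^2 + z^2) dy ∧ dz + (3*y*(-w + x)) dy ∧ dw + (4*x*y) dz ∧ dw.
d(omega) = (w - 6*x) dx ∧ dy ∧ dz + (5*x) dy ∧ dz ∧ dw + (3*y) dx ∧ dy ∧ dw + (4*y) dx ∧ dz ∧ dw

For a 2-form omega = sum_{i<j} g_{ij} dx_i ∧ dx_j, the exterior derivative is
  d(omega) = sum_{i<j} d(g_{ij}) ∧ dx_i ∧ dx_j = sum_{i<j, k} (∂g_{ij}/∂x_k) dx_k ∧ dx_i ∧ dx_j.
Expand each term, using dx_k ∧ dx_i ∧ dx_j = sgn(permutation) dx_{(a)} ∧ dx_{(b)} ∧ dx_{(c)} with (a < b < c) sorted:
  d(w*x - 3*x^2 + z^2) includes (∂/∂x)(w*x - 3*x^2 + z^2) dx = (w - 6*x) dx, which multiplied by dy ∧ dz gives (w - 6*x) dx ∧ dy ∧ dz
  d(w*x - 3*x^2 + z^2) includes (∂/∂w)(w*x - 3*x^2 + z^2) dw = (x) dw, which multiplied by dy ∧ dz gives (x) dy ∧ dz ∧ dw
  d(3*y*(-w + x)) includes (∂/∂x)(3*y*(-w + x)) dx = (3*y) dx, which multiplied by dy ∧ dw gives (3*y) dx ∧ dy ∧ dw
  d(4*x*y) includes (∂/∂x)(4*x*y) dx = (4*y) dx, which multiplied by dz ∧ dw gives (4*y) dx ∧ dz ∧ dw
  d(4*x*y) includes (∂/∂y)(4*x*y) dy = (4*x) dy, which multiplied by dz ∧ dw gives (4*x) dy ∧ dz ∧ dw
Collecting like 3-forms: d(omega) = (w - 6*x) dx ∧ dy ∧ dz + (5*x) dy ∧ dz ∧ dw + (3*y) dx ∧ dy ∧ dw + (4*y) dx ∧ dz ∧ dw.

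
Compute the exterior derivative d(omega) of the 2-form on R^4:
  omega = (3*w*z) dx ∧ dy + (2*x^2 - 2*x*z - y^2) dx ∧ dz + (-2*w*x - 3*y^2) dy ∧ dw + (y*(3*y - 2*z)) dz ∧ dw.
d(omega) = (3*w + 2*y) dx ∧ dy ∧ dz + (-2*w + 3*z) dx ∧ dy ∧ dw + (6*y - 2*z) dy ∧ dz ∧ dw

For a 2-form omega = sum_{i<j} g_{ij} dx_i ∧ dx_j, the exterior derivative is
  d(omega) = sum_{i<j} d(g_{ij}) ∧ dx_i ∧ dx_j = sum_{i<j, k} (∂g_{ij}/∂x_k) dx_k ∧ dx_i ∧ dx_j.
Expand each term, using dx_k ∧ dx_i ∧ dx_j = sgn(permutation) dx_{(a)} ∧ dx_{(b)} ∧ dx_{(c)} with (a < b < c) sorted:
  d(3*w*z) includes (∂/∂z)(3*w*z) dz = (3*w) dz, which multiplied by dx ∧ dy gives (3*w) dx ∧ dy ∧ dz
  d(3*w*z) includes (∂/∂w)(3*w*z) dw = (3*z) dw, which multiplied by dx ∧ dy gives (3*z) dx ∧ dy ∧ dw
  d(2*x^2 - 2*x*z - y^2) includes (∂/∂y)(2*x^2 - 2*x*z - y^2) dy = (-2*y) dy, which multiplied by dx ∧ dz gives (2*y) dx ∧ dy ∧ dz
  d(-2*w*x - 3*y^2) includes (∂/∂x)(-2*w*x - 3*y^2) dx = (-2*w) dx, which multiplied by dy ∧ dw gives (-2*w) dx ∧ dy ∧ dw
  d(y*(3*y - 2*z)) includes (∂/∂y)(y*(3*y - 2*z)) dy = (6*y - 2*z) dy, which multiplied by dz ∧ dw gives (6*y - 2*z) dy ∧ dz ∧ dw
Collecting like 3-forms: d(omega) = (3*w + 2*y) dx ∧ dy ∧ dz + (-2*w + 3*z) dx ∧ dy ∧ dw + (6*y - 2*z) dy ∧ dz ∧ dw.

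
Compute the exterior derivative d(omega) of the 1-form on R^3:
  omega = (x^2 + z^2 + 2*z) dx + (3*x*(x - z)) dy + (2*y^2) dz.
d(omega) = (6*x - 3*z) dx ∧ dy + (-2*z - 2) dx ∧ dz + (3*x + 4*y) dy ∧ dz

For a 1-form omega = sum_i f_i dx_i, the exterior derivative is
  d(omega) = sum_{i < j} (∂f_j/∂x_i - ∂f_i/∂x_j) dx_i ∧ dx_j.
  coefficient of dx ∧ dy: ∂f_2/∂x - ∂f_1/∂y = ∂(3*x*(x - z))/∂x - ∂(x^2 + z^2 + 2*z)/∂y = 6*x - 3*z
  coefficient of dx ∧ dz: ∂f_3/∂x - ∂f_1/∂z = ∂(2*y^2)/∂x - ∂(x^2 + z^2 + 2*z)/∂z = -2*z - 2
  coefficient of dy ∧ dz: ∂f_3/∂y - ∂f_2/∂z = ∂(2*y^2)/∂y - ∂(3*x*(x - z))/∂z = 3*x + 4*y
Assembling: d(omega) = (6*x - 3*z) dx ∧ dy + (-2*z - 2) dx ∧ dz + (3*x + 4*y) dy ∧ dz.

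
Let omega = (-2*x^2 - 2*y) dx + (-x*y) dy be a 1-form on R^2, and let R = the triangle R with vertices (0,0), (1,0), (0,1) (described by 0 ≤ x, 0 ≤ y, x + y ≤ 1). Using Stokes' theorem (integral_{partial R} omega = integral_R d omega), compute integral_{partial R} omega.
integral_(partial R) omega = 5/6

Stokes: integral_partial_R omega = integral_R d omega with d omega = (∂Q/∂x - ∂P/∂y) dx ∧ dy.
  ∂Q/∂x = -y
  ∂P/∂y = -2
  integrand = ∂Q/∂x - ∂P/∂y = 2 - y.
Integrating over R: integral_0^1 integral_0^{1-x} (2 - y) dy dx = 5/6.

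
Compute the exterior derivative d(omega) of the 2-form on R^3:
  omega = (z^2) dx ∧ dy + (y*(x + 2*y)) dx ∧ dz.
d(omega) = (-x - 4*y + 2*z) dx ∧ dy ∧ dz

For a 2-form omega = sum_{i<j} g_{ij} dx_i ∧ dx_j, the exterior derivative is
  d(omega) = sum_{i<j} d(g_{ij}) ∧ dx_i ∧ dx_j = sum_{i<j, k} (∂g_{ij}/∂x_k) dx_k ∧ dx_i ∧ dx_j.
Expand each term, using dx_k ∧ dx_i ∧ dx_j = sgn(permutation) dx_{(a)} ∧ dx_{(b)} ∧ dx_{(c)} with (a < b < c) sorted:
  d(z^2) includes (∂/∂z)(z^2) dz = (2*z) dz, which multiplied by dx ∧ dy gives (2*z) dx ∧ dy ∧ dz
  d(y*(x + 2*y)) includes (∂/∂y)(y*(x + 2*y)) dy = (x + 4*y) dy, which multiplied by dx ∧ dz gives (-x - 4*y) dx ∧ dy ∧ dz
Collecting like 3-forms: d(omega) = (-x - 4*y + 2*z) dx ∧ dy ∧ dz.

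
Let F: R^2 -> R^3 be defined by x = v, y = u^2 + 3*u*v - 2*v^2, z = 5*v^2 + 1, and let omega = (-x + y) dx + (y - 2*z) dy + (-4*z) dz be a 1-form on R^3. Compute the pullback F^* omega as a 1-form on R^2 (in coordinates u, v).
F^* omega = (2*u^3 + 9*u^2*v - 15*u*v^2 - 4*u - 36*v^3 - 6*v) du + (3*u^3 + 5*u^2*v + u^2 - 48*u*v^2 + 3*u*v - 6*u - 152*v^3 - 2*v^2 - 33*v) dv

Using F^*(f dg) = (f ∘ F) d(g ∘ F), substitute each coordinate x_i by F_i(u, v) in f_i, and replace dx_i by d F_i = (∂F_i/∂u) du + (∂F_i/∂v) dv.
  For the x component: f_1(F) = u^2 + 3*u*v - 2*v^2 - v; d F_1 = (0) du + (1) dv
  For the y component: f_2(F) = u^2 + 3*u*v - 12*v^2 - 2; d F_2 = (2*u + 3*v) du + (3*u - 4*v) dv
  For the z component: f_3(F) = -20*v^2 - 4; d F_3 = (0) du + (10*v) dv
Combining and collecting du, dv coefficients:
  coeff of du: 2*u^3 + 9*u^2*v - 15*u*v^2 - 4*u - 36*v^3 - 6*v
  coeff of dv: 3*u^3 + 5*u^2*v + u^2 - 48*u*v^2 + 3*u*v - 6*u - 152*v^3 - 2*v^2 - 33*v
F^* omega = (2*u^3 + 9*u^2*v - 15*u*v^2 - 4*u - 36*v^3 - 6*v) du + (3*u^3 + 5*u^2*v + u^2 - 48*u*v^2 + 3*u*v - 6*u - 152*v^3 - 2*v^2 - 33*v) dv.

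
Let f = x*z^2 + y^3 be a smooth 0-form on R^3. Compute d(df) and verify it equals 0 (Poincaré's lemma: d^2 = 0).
d(df) = 0

Step 1: df = sum_i (∂f/∂x_i) dx_i = (z^2) dx + (3*y^2) dy + (2*x*z) dz.
Step 2: Apply d again. Using the 1-form formula, the coefficient of dx ∧ dy in d(df) is ∂^2 f/∂x ∂y - ∂^2 f/∂y ∂x = (0) - (0) = 0 (equality of mixed partials for smooth f).
Similarly for dx ∧ dz and dy ∧ dz — all coefficients vanish. So d(df) = 0.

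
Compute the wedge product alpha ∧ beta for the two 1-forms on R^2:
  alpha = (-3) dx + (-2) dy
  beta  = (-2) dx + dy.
alpha ∧ beta = (-7) dx ∧ dy

Distribute the wedge, using dx_i ∧ dx_j = -dx_j ∧ dx_i and dx_i ∧ dx_i = 0. For each pair (i, j) with i < j, the coefficient of dx_i ∧ dx_j in alpha ∧ beta is (alpha_i * beta_j - alpha_j * beta_i). Collecting: alpha ∧ beta = (-7) dx ∧ dy.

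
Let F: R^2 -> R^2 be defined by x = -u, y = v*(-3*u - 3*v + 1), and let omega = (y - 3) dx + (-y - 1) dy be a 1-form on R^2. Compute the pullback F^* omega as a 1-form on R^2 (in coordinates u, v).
F^* omega = (-9*u*v^2 + 3*u*v - 9*v^3 + 6*v^2 + 2*v + 3) du + (-9*u^2*v - 27*u*v^2 + 6*u*v + 3*u - 18*v^3 + 9*v^2 + 5*v - 1) dv

Using F^*(f dg) = (f ∘ F) d(g ∘ F), substitute each coordinate x_i by F_i(u, v) in f_i, and replace dx_i by d F_i = (∂F_i/∂u) du + (∂F_i/∂v) dv.
  For the x component: f_1(F) = -3*u*v - 3*v^2 + v - 3; d F_1 = (-1) du + (0) dv
  For the y component: f_2(F) = 3*u*v + 3*v^2 - v - 1; d F_2 = (-3*v) du + (-3*u - 6*v + 1) dv
Combining and collecting du, dv coefficients:
  coeff of du: -9*u*v^2 + 3*u*v - 9*v^3 + 6*v^2 + 2*v + 3
  coeff of dv: -9*u^2*v - 27*u*v^2 + 6*u*v + 3*u - 18*v^3 + 9*v^2 + 5*v - 1
F^* omega = (-9*u*v^2 + 3*u*v - 9*v^3 + 6*v^2 + 2*v + 3) du + (-9*u^2*v - 27*u*v^2 + 6*u*v + 3*u - 18*v^3 + 9*v^2 + 5*v - 1) dv.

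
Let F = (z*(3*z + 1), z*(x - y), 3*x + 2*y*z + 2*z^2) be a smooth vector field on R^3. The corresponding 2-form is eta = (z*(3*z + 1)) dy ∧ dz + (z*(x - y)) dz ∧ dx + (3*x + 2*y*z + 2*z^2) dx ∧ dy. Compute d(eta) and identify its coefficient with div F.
d(eta) = (2*y + 3*z) dx ∧ dy ∧ dz; div F = 2*y + 3*z

For a 2-form in R^3 of the form above, applying d gives a 3-form with coefficient ∂P/∂x + ∂Q/∂y + ∂R/∂z:
  ∂P/∂x = 0
  ∂Q/∂y = -z
  ∂R/∂z = 2*y + 4*z
Sum = 2*y + 3*z, which is exactly div F.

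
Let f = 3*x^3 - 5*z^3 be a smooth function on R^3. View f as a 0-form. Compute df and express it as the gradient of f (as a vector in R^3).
df = (9*x^2) dx + (0) dy + (-15*z^2) dz; grad f = (9*x^2, 0, -15*z^2)

For a 0-form f, d f = (∂f/∂x) dx + (∂f/∂y) dy + (∂f/∂z) dz. The components of the vector representation are exactly the entries of grad f in Cartesian coordinates:
  ∂f/∂x = 9*x^2
  ∂f/∂y = 0
  ∂f/∂z = -15*z^2.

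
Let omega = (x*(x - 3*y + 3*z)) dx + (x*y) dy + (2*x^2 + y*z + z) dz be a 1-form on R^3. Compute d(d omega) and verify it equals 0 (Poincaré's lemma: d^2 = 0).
d(d omega) = 0

Step 1: d omega = sum_{i<j} (∂f_j/∂x_i - ∂f_i/∂x_j) dx_i ∧ dx_j:
  coeff of dx ∧ dy: 3*x + y
  coeff of dx ∧ dz: x
  coeff of dy ∧ dz: z
Step 2: Apply d again to each 2-form coefficient. The only possible 3-form in R^3 is dx ∧ dy ∧ dz, with coefficient
  ∂(coeff of dy∧dz)/∂x - ∂(coeff of dx∧dz)/∂y + ∂(coeff of dx∧dy)/∂z
  = ∂/∂x (z) - ∂/∂y (x) + ∂/∂z (3*x + y).
Each of these terms simplifies to sums of mixed partials that cancel in pairs. The result is 0 (by equality of mixed partials for smooth functions — Schwarz / Clairaut).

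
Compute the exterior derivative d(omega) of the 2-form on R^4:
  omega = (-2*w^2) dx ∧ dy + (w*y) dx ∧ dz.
d(omega) = (-4*w) dx ∧ dy ∧ dw + (-w) dx ∧ dy ∧ dz + (y) dx ∧ dz ∧ dw

For a 2-form omega = sum_{i<j} g_{ij} dx_i ∧ dx_j, the exterior derivative is
  d(omega) = sum_{i<j} d(g_{ij}) ∧ dx_i ∧ dx_j = sum_{i<j, k} (∂g_{ij}/∂x_k) dx_k ∧ dx_i ∧ dx_j.
Expand each term, using dx_k ∧ dx_i ∧ dx_j = sgn(permutation) dx_{(a)} ∧ dx_{(b)} ∧ dx_{(c)} with (a < b < c) sorted:
  d(-2*w^2) includes (∂/∂w)(-2*w^2) dw = (-4*w) dw, which multiplied by dx ∧ dy gives (-4*w) dx ∧ dy ∧ dw
  d(w*y) includes (∂/∂y)(w*y) dy = (w) dy, which multiplied by dx ∧ dz gives (-w) dx ∧ dy ∧ dz
  d(w*y) includes (∂/∂w)(w*y) dw = (y) dw, which multiplied by dx ∧ dz gives (y) dx ∧ dz ∧ dw
Collecting like 3-forms: d(omega) = (-4*w) dx ∧ dy ∧ dw + (-w) dx ∧ dy ∧ dz + (y) dx ∧ dz ∧ dw.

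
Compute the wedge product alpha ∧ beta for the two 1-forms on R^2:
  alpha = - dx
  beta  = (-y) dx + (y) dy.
alpha ∧ beta = (-y) dx ∧ dy

Distribute the wedge, using dx_i ∧ dx_j = -dx_j ∧ dx_i and dx_i ∧ dx_i = 0. For each pair (i, j) with i < j, the coefficient of dx_i ∧ dx_j in alpha ∧ beta is (alpha_i * beta_j - alpha_j * beta_i). Collecting: alpha ∧ beta = (-y) dx ∧ dy.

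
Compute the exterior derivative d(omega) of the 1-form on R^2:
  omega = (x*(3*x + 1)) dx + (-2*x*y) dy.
d(omega) = (-2*y) dx ∧ dy

For a 1-form omega = sum_i f_i dx_i, the exterior derivative is
  d(omega) = sum_{i < j} (∂f_j/∂x_i - ∂f_i/∂x_j) dx_i ∧ dx_j.
  coefficient of dx ∧ dy: ∂f_2/∂x - ∂f_1/∂y = ∂(-2*x*y)/∂x - ∂(x*(3*x + 1))/∂y = -2*y
Assembling: d(omega) = (-2*y) dx ∧ dy.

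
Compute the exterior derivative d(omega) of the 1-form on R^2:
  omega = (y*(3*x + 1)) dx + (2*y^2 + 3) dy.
d(omega) = (-3*x - 1) dx ∧ dy

For a 1-form omega = sum_i f_i dx_i, the exterior derivative is
  d(omega) = sum_{i < j} (∂f_j/∂x_i - ∂f_i/∂x_j) dx_i ∧ dx_j.
  coefficient of dx ∧ dy: ∂f_2/∂x - ∂f_1/∂y = ∂(2*y^2 + 3)/∂x - ∂(y*(3*x + 1))/∂y = -3*x - 1
Assembling: d(omega) = (-3*x - 1) dx ∧ dy.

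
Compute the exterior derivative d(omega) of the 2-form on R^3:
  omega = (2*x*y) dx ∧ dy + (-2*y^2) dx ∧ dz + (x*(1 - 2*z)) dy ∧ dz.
d(omega) = (4*y - 2*z + 1) dx ∧ dy ∧ dz

For a 2-form omega = sum_{i<j} g_{ij} dx_i ∧ dx_j, the exterior derivative is
  d(omega) = sum_{i<j} d(g_{ij}) ∧ dx_i ∧ dx_j = sum_{i<j, k} (∂g_{ij}/∂x_k) dx_k ∧ dx_i ∧ dx_j.
Expand each term, using dx_k ∧ dx_i ∧ dx_j = sgn(permutation) dx_{(a)} ∧ dx_{(b)} ∧ dx_{(c)} with (a < b < c) sorted:
  d(-2*y^2) includes (∂/∂y)(-2*y^2) dy = (-4*y) dy, which multiplied by dx ∧ dz gives (4*y) dx ∧ dy ∧ dz
  d(x*(1 - 2*z)) includes (∂/∂x)(x*(1 - 2*z)) dx = (1 - 2*z) dx, which multiplied by dy ∧ dz gives (1 - 2*z) dx ∧ dy ∧ dz
Collecting like 3-forms: d(omega) = (4*y - 2*z + 1) dx ∧ dy ∧ dz.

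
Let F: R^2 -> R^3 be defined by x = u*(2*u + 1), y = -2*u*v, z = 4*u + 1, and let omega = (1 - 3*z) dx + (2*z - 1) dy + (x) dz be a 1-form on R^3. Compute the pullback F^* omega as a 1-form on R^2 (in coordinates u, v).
F^* omega = (-40*u^2 - 16*u*v - 16*u - 2*v - 2) du + (2*u*(-8*u - 1)) dv

Using F^*(f dg) = (f ∘ F) d(g ∘ F), substitute each coordinate x_i by F_i(u, v) in f_i, and replace dx_i by d F_i = (∂F_i/∂u) du + (∂F_i/∂v) dv.
  For the x component: f_1(F) = -12*u - 2; d F_1 = (4*u + 1) du + (0) dv
  For the y component: f_2(F) = 8*u + 1; d F_2 = (-2*v) du + (-2*u) dv
  For the z component: f_3(F) = u*(2*u + 1); d F_3 = (4) du + (0) dv
Combining and collecting du, dv coefficients:
  coeff of du: -40*u^2 - 16*u*v - 16*u - 2*v - 2
  coeff of dv: 2*u*(-8*u - 1)
F^* omega = (-40*u^2 - 16*u*v - 16*u - 2*v - 2) du + (2*u*(-8*u - 1)) dv.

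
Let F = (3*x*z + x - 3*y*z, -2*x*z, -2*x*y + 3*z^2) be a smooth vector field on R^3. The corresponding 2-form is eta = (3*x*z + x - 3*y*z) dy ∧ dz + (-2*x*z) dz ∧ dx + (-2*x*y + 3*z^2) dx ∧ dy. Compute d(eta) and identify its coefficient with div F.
d(eta) = (9*z + 1) dx ∧ dy ∧ dz; div F = 9*z + 1

For a 2-form in R^3 of the form above, applying d gives a 3-form with coefficient ∂P/∂x + ∂Q/∂y + ∂R/∂z:
  ∂P/∂x = 3*z + 1
  ∂Q/∂y = 0
  ∂R/∂z = 6*z
Sum = 9*z + 1, which is exactly div F.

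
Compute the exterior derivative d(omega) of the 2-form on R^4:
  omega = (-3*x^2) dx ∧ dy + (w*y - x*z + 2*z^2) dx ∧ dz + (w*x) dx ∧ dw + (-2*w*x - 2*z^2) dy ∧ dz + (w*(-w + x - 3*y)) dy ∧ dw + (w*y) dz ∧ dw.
d(omega) = (-3*w) dx ∧ dy ∧ dz + (y) dx ∧ dz ∧ dw + (w - 2*x) dy ∧ dz ∧ dw + (w) dx ∧ dy ∧ dw

For a 2-form omega = sum_{i<j} g_{ij} dx_i ∧ dx_j, the exterior derivative is
  d(omega) = sum_{i<j} d(g_{ij}) ∧ dx_i ∧ dx_j = sum_{i<j, k} (∂g_{ij}/∂x_k) dx_k ∧ dx_i ∧ dx_j.
Expand each term, using dx_k ∧ dx_i ∧ dx_j = sgn(permutation) dx_{(a)} ∧ dx_{(b)} ∧ dx_{(c)} with (a < b < c) sorted:
  d(w*y - x*z + 2*z^2) includes (∂/∂y)(w*y - x*z + 2*z^2) dy = (w) dy, which multiplied by dx ∧ dz gives (-w) dx ∧ dy ∧ dz
  d(w*y - x*z + 2*z^2) includes (∂/∂w)(w*y - x*z + 2*z^2) dw = (y) dw, which multiplied by dx ∧ dz gives (y) dx ∧ dz ∧ dw
  d(-2*w*x - 2*z^2) includes (∂/∂x)(-2*w*x - 2*z^2) dx = (-2*w) dx, which multiplied by dy ∧ dz gives (-2*w) dx ∧ dy ∧ dz
  d(-2*w*x - 2*z^2) includes (∂/∂w)(-2*w*x - 2*z^2) dw = (-2*x) dw, which multiplied by dy ∧ dz gives (-2*x) dy ∧ dz ∧ dw
  d(w*(-w + x - 3*y)) includes (∂/∂x)(w*(-w + x - 3*y)) dx = (w) dx, which multiplied by dy ∧ dw gives (w) dx ∧ dy ∧ dw
  d(w*y) includes (∂/∂y)(w*y) dy = (w) dy, which multiplied by dz ∧ dw gives (w) dy ∧ dz ∧ dw
Collecting like 3-forms: d(omega) = (-3*w) dx ∧ dy ∧ dz + (y) dx ∧ dz ∧ dw + (w - 2*x) dy ∧ dz ∧ dw + (w) dx ∧ dy ∧ dw.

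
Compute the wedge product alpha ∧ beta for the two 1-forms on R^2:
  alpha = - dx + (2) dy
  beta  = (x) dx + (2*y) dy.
alpha ∧ beta = (-2*x - 2*y) dx ∧ dy

Distribute the wedge, using dx_i ∧ dx_j = -dx_j ∧ dx_i and dx_i ∧ dx_i = 0. For each pair (i, j) with i < j, the coefficient of dx_i ∧ dx_j in alpha ∧ beta is (alpha_i * beta_j - alpha_j * beta_i). Collecting: alpha ∧ beta = (-2*x - 2*y) dx ∧ dy.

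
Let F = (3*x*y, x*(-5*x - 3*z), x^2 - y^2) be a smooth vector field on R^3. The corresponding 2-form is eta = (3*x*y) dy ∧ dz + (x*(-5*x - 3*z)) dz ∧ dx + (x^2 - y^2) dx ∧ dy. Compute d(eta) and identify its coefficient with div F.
d(eta) = (3*y) dx ∧ dy ∧ dz; div F = 3*y

For a 2-form in R^3 of the form above, applying d gives a 3-form with coefficient ∂P/∂x + ∂Q/∂y + ∂R/∂z:
  ∂P/∂x = 3*y
  ∂Q/∂y = 0
  ∂R/∂z = 0
Sum = 3*y, which is exactly div F.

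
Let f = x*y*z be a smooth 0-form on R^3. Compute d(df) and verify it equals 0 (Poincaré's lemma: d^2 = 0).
d(df) = 0

Step 1: df = sum_i (∂f/∂x_i) dx_i = (y*z) dx + (x*z) dy + (x*y) dz.
Step 2: Apply d again. Using the 1-form formula, the coefficient of dx ∧ dy in d(df) is ∂^2 f/∂x ∂y - ∂^2 f/∂y ∂x = (z) - (z) = 0 (equality of mixed partials for smooth f).
Similarly for dx ∧ dz and dy ∧ dz — all coefficients vanish. So d(df) = 0.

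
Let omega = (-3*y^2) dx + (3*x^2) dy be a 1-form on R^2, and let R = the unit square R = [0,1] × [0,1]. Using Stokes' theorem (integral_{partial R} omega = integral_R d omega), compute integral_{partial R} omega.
integral_(partial R) omega = 6

Stokes: integral_partial_R omega = integral_R d omega with d omega = (∂Q/∂x - ∂P/∂y) dx ∧ dy.
  ∂Q/∂x = 6*x
  ∂P/∂y = -6*y
  integrand = ∂Q/∂x - ∂P/∂y = 6*x + 6*y.
Integrating over R: integral_0^1 integral_0^1 (6*x + 6*y) dx dy = 6.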